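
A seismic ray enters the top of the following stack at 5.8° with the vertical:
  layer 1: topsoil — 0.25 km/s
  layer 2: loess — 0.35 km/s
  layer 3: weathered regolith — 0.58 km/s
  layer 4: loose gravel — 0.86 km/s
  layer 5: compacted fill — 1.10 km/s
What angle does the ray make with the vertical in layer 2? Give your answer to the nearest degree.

Ray parameter p = sin 5.8° / 0.25 = 4.0423e-01 s/km.
sin θ_2 = p·V_2 = 4.0423e-01 × 0.35 = 0.1415.
θ_2 = arcsin 0.1415 = 8.13°.

8°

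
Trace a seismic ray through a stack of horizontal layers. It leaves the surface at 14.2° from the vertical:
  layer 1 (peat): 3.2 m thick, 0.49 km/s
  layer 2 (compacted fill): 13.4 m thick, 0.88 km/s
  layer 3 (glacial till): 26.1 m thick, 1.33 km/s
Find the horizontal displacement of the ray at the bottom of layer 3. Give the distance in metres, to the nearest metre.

Apply Snell's law at each interface; in layer i the horizontal offset is hᵢ·tan θᵢ.
Layer 1: θ = 14.20°; offset = 3.2·tan 14.20° = 0.810 m.
Layer 2: sin θ = 0.88·sin 14.2°/0.49 = 0.4406, θ = 26.14°; offset = 13.4·tan 26.14° = 6.576 m.
Layer 3: sin θ = 1.33·sin 14.2°/0.49 = 0.6658, θ = 41.75°; offset = 26.1·tan 41.75° = 23.292 m.
Σ offsets = 30.678 m.

31 m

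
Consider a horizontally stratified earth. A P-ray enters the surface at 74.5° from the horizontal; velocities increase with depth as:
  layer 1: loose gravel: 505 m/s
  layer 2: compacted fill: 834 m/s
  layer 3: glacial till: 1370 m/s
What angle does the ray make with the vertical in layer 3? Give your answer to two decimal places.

From the normal: θ₁ = 90° − 74.5° = 15.5°.
Ray parameter p = sin 15.5° / 505 = 5.2918e-04 s/m.
sin θ_3 = p·V_3 = 5.2918e-04 × 1370 = 0.7250.
θ_3 = 46.47° from the vertical.

46.47°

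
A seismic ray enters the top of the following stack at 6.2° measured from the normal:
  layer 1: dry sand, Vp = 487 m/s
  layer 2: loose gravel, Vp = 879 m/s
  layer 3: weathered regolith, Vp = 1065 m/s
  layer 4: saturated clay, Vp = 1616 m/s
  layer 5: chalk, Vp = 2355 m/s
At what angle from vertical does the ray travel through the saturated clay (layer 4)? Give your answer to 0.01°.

21.00°

Snell's law across each interface conserves sin θ / V, so sin θ_4 = V_4·sin θ₁/V₁.
sin θ_4 = 1616 × sin 6.2° / 487 = 0.3584.
θ_4 = 21.00° from the vertical.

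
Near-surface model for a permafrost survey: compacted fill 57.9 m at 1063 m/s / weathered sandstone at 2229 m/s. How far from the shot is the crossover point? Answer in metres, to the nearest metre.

195 m

θ_c = arcsin(1063/2229) = 28.48°, so cos θ_c = 0.8790 and tᵢ = 2h cos θ_c/V₁ = 0.0958 s.
At crossover x/V₁ = x/V₂ + tᵢ ⇒ x = tᵢ/(1/V₁ − 1/V₂) = 0.09575/(9.4073e-04 − 4.4863e-04) = 194.58 m.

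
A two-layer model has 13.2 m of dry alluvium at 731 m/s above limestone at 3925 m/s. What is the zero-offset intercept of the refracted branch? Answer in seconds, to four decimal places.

0.0355 s

θ_c = arcsin(V₁/V₂) = arcsin(731/3925) = 10.73°; cos θ_c = 0.9825.
tᵢ = 2h·cos θ_c / V₁ = 2·13.2·0.9825 / 731 = 0.03548 s.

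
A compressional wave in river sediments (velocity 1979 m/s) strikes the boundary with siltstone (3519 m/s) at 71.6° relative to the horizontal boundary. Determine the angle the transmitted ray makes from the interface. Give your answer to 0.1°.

Angle from the normal: 90° − 71.6° = 18.4°.
Snell's law: sin θ₂ = (V₂/V₁)·sin θ₁ = (3519/1979)·sin 18.4° = 0.5613.
θ₂ = sin⁻¹(0.5613) = 34.14° (from vertical).
From the interface: 90° − 34.14° = 55.86°.

55.9°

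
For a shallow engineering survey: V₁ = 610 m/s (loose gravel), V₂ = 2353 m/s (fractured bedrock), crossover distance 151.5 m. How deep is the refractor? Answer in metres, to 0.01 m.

h = (x_cross/2)·√((V₂−V₁)/(V₂+V₁)).
(V₂−V₁)/(V₂+V₁) = (2353−610)/(2353+610) = 0.5883; √ = 0.7670.
h = (151.5/2)·0.7670 = 58.10 m.

58.10 m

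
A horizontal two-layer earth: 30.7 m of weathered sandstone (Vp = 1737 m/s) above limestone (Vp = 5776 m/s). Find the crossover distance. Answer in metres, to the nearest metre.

θ_c = arcsin(1737/5776) = 17.50°, so cos θ_c = 0.9537 and tᵢ = 2h cos θ_c/V₁ = 0.0337 s.
At crossover x/V₁ = x/V₂ + tᵢ ⇒ x = tᵢ/(1/V₁ − 1/V₂) = 0.03371/(5.7571e-04 − 1.7313e-04) = 83.74 m.

84 m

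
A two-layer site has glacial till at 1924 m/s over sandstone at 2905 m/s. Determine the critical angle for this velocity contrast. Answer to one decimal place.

Critical incidence: sin θ_c = V₁/V₂ = 1924/2905 = 0.6623.
θ_c = arcsin 0.6623 = 41.48°.

41.5°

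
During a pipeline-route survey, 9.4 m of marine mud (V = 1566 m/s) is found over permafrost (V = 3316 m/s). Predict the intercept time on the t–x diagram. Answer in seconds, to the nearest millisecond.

0.011 s

θ_c = arcsin(V₁/V₂) = arcsin(1566/3316) = 28.18°; cos θ_c = 0.8815.
tᵢ = 2h·cos θ_c / V₁ = 2·9.4·0.8815 / 1566 = 0.01058 s.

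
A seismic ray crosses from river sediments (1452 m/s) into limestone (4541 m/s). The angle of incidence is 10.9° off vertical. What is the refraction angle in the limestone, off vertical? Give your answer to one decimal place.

Snell's law: sin θ₂ = (V₂/V₁)·sin θ₁ = (4541/1452)·sin 10.9° = 0.5914.
θ₂ = arcsin 0.5914 = 36.25° from the normal.

36.3°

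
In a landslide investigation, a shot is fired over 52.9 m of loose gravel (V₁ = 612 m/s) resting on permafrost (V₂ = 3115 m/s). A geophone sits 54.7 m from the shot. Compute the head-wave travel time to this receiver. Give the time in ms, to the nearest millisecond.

187 ms

θ_c = arcsin(V₁/V₂) = arcsin(612/3115) = 11.33°, cos θ_c = 0.9805.
Intercept time tᵢ = 2h cos θ_c / V₁ = 2·52.9·0.9805/612 = 0.16951 s.
t = x/V₂ + tᵢ = 54.7/3115 + 0.16951 = 0.18707 s.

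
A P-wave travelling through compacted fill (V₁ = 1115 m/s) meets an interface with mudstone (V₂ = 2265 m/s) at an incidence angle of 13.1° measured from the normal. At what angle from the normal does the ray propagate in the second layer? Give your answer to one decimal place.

Snell's law: sin θ₂ = (V₂/V₁)·sin θ₁ = (2265/1115)·sin 13.1° = 0.4604.
θ₂ = arcsin 0.4604 = 27.41° from the normal.

27.4°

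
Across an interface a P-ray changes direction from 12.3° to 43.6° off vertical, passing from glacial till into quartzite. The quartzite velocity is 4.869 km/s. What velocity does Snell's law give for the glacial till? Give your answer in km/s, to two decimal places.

Snell's law: sin 12.3°/V₁ = sin 43.6°/V₂.
V₁ = V₂·sin 12.3°/sin 43.6° = 4.869 × 0.3089 = 1.50 km/s.

1.50 km/s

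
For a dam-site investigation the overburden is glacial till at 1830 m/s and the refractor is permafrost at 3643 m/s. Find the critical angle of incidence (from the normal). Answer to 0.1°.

30.2°

Critical incidence: sin θ_c = V₁/V₂ = 1830/3643 = 0.5023.
θ_c = arcsin 0.5023 = 30.15°.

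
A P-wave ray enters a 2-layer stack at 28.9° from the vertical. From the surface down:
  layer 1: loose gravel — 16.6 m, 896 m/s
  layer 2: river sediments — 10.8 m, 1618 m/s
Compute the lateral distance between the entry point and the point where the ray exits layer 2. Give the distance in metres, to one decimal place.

Ray parameter p = sin 28.9° / 896 m/s = 5.3938e-04 s/m.
Layer 1: θ = 28.90°; offset = 16.6·tan 28.90° = 9.164 m.
Layer 2: sin θ = p·1618 = 0.8727 → θ = 60.78°; offset = 10.8·tan 60.78° = 19.305 m.
Total horizontal offset = 28.469 m.

28.5 m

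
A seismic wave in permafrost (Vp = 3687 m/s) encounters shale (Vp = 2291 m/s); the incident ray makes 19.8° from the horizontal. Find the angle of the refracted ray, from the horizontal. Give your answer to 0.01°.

54.22°

Convert to the normal: θ₁ = 90° − 19.8° = 70.2°.
sin θ₁/V₁ = sin θ₂/V₂ ⇒ sin θ₂ = 2291·sin 70.2°/3687 = 2291·0.9409/3687 = 0.5846.
θ₂ = sin⁻¹(0.5846) = 35.78° (from vertical).
From the interface: 90° − 35.78° = 54.22°.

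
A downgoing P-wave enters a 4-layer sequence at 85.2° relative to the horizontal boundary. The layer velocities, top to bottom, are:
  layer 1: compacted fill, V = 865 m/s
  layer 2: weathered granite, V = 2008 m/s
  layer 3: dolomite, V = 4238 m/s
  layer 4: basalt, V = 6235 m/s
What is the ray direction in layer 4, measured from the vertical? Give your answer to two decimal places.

37.10°

From the normal: θ₁ = 90° − 85.2° = 4.8°.
Ray parameter p = sin 4.8° / 865 = 9.6737e-05 s/m.
sin θ_4 = p·V_4 = 9.6737e-05 × 6235 = 0.6032.
θ_4 = arcsin 0.6032 = 37.10°.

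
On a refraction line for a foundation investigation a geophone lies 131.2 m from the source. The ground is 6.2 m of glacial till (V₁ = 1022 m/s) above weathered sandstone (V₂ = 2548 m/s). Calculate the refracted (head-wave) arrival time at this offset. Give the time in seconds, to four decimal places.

θ_c = arcsin(V₁/V₂) = arcsin(1022/2548) = 23.65°, cos θ_c = 0.9160.
Intercept time tᵢ = 2h cos θ_c / V₁ = 2·6.2·0.9160/1022 = 0.01111 s.
t = x/V₂ + tᵢ = 131.2/2548 + 0.01111 = 0.06261 s.

0.0626 s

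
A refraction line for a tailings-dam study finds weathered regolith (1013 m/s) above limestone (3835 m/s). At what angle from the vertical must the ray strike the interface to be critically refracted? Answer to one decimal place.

At critical incidence the refracted ray runs along the interface (θ₂ = 90°), so sin θ_c = V₁/V₂.
θ_c = arcsin(1013/3835) = arcsin 0.2641 = 15.32°.

15.3°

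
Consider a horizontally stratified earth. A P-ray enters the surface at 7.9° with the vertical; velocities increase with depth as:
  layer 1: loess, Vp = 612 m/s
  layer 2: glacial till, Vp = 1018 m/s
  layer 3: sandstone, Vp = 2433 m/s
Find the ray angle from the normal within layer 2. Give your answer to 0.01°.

13.22°

Ray parameter p = sin 7.9° / 612 = 2.2458e-04 s/m.
sin θ_2 = p·V_2 = 2.2458e-04 × 1018 = 0.2286.
θ_2 = 13.22° from the vertical.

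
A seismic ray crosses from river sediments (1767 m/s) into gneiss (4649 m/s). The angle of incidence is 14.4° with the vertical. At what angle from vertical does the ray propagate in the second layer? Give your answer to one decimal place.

40.9°

sin θ₁/V₁ = sin θ₂/V₂ ⇒ sin θ₂ = 4649·sin 14.4°/1767 = 4649·0.2487/1767 = 0.6543.
θ₂ = arcsin 0.6543 = 40.87° from the normal.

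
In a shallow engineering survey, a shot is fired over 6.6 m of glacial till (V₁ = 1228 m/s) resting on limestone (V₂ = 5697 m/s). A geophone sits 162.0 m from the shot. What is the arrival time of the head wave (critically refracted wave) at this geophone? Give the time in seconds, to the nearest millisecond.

0.039 s

t = x/V₂ + 2h·√(V₂²−V₁²)/(V₁V₂).
√(V₂²−V₁²) = √(5697²−1228²) = 5563.1 m/s; delay term = 2·6.6·5563.1/(1228·5697) = 0.01050 s.
t = 162.0/5697 + 0.01050 = 0.03893 s.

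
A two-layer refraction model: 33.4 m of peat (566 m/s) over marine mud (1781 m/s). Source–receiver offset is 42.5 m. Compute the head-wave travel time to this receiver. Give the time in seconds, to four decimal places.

θ_c = arcsin(V₁/V₂) = arcsin(566/1781) = 18.53°, cos θ_c = 0.9482.
Intercept time tᵢ = 2h cos θ_c / V₁ = 2·33.4·0.9482/566 = 0.11190 s.
t = x/V₂ + tᵢ = 42.5/1781 + 0.11190 = 0.13577 s.

0.1358 s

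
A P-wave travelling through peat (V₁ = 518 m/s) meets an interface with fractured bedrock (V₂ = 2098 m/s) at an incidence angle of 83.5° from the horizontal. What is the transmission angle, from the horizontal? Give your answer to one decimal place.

62.7°

Convert to the normal: θ₁ = 90° − 83.5° = 6.5°.
Snell's law: sin θ₂ = (V₂/V₁)·sin θ₁ = (2098/518)·sin 6.5° = 0.4585.
θ₂ = sin⁻¹(0.4585) = 27.29° (from vertical).
From the interface: 90° − 27.29° = 62.71°.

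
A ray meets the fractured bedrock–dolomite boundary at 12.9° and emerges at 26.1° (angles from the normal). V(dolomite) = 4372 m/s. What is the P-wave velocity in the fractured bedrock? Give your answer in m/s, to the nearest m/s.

2219 m/s

sin 12.9° = 0.2233; sin 26.1° = 0.4399.
V₁ = V₂·(sin θ₁/sin θ₂) = 4372·(0.2233/0.4399) = 2218.60 m/s.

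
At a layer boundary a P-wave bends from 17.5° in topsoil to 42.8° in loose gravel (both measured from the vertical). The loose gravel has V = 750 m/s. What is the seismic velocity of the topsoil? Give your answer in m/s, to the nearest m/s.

Snell's law: sin 17.5°/V₁ = sin 42.8°/V₂.
V₁ = V₂·sin 17.5°/sin 42.8° = 750 × 0.4426 = 331.93 m/s.

332 m/s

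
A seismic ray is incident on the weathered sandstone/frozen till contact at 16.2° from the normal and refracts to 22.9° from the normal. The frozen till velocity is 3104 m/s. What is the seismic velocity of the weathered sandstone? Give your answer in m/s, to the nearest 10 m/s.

2230 m/s

sin 16.2° = 0.2790; sin 22.9° = 0.3891.
V₁ = V₂·(sin θ₁/sin θ₂) = 3104·(0.2790/0.3891) = 2225.48 m/s.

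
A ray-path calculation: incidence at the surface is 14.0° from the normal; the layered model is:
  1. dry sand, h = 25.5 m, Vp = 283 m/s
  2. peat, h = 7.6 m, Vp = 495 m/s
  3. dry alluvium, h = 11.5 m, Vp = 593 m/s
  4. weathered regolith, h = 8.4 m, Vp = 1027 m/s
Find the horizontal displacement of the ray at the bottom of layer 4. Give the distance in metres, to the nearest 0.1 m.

32.1 m

Ray parameter p = sin 14.0° / 283 m/s = 8.5485e-04 s/m.
Layer 1: θ = 14.00°; offset = 25.5·tan 14.00° = 6.358 m.
Layer 2: sin θ = p·495 = 0.4231 → θ = 25.03°; offset = 7.6·tan 25.03° = 3.549 m.
Layer 3: sin θ = p·593 = 0.5069 → θ = 30.46°; offset = 11.5·tan 30.46° = 6.763 m.
Layer 4: sin θ = p·1027 = 0.8779 → θ = 61.39°; offset = 8.4·tan 61.39° = 15.403 m.
Summing the layer offsets gives 32.073 m.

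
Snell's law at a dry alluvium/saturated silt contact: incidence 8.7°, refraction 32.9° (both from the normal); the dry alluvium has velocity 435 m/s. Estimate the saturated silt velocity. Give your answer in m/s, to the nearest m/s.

1562 m/s

Snell's law: sin 8.7°/V₁ = sin 32.9°/V₂.
V₂ = V₁·sin 32.9°/sin 8.7° = 435 × 3.5910 = 1562.08 m/s.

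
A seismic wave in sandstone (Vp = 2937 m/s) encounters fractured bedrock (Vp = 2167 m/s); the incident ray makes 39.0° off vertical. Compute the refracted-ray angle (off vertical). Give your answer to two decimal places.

sin θ₁/V₁ = sin θ₂/V₂ ⇒ sin θ₂ = 2167·sin 39.0°/2937 = 2167·0.6293/2937 = 0.4643.
θ₂ = sin⁻¹(0.4643) = 27.67° (from vertical).

27.67°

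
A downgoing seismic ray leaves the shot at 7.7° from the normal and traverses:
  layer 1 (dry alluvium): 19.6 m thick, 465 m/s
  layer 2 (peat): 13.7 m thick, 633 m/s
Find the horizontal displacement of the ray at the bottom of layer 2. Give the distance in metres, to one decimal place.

Apply Snell's law at each interface; in layer i the horizontal offset is hᵢ·tan θᵢ.
Layer 1: θ = 7.70°; offset = 19.6·tan 7.70° = 2.650 m.
Layer 2: sin θ = 633·sin 7.7°/465 = 0.1824, θ = 10.51°; offset = 13.7·tan 10.51° = 2.541 m.
Total horizontal offset = 5.191 m.

5.2 m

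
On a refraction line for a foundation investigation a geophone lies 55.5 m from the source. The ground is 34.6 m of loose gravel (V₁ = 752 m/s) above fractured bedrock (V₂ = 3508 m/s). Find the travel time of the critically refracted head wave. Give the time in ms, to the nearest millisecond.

106 ms

t = x/V₂ + 2h·√(V₂²−V₁²)/(V₁V₂).
√(V₂²−V₁²) = √(3508²−752²) = 3426.5 m/s; delay term = 2·34.6·3426.5/(752·3508) = 0.08988 s.
t = 55.5/3508 + 0.08988 = 0.10570 s.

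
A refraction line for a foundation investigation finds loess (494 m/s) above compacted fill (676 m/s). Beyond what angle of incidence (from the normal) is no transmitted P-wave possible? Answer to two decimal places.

At critical incidence the refracted ray runs along the interface (θ₂ = 90°), so sin θ_c = V₁/V₂.
θ_c = arcsin(494/676) = arcsin 0.7308 = 46.95°.

46.95°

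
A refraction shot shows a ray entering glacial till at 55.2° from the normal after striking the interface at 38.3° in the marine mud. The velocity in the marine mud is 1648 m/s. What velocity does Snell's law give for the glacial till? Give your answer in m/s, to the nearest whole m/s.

2183 m/s

Snell's law: sin 38.3°/V₁ = sin 55.2°/V₂.
V₂ = V₁·sin 55.2°/sin 38.3° = 1648 × 1.3249 = 2183.45 m/s.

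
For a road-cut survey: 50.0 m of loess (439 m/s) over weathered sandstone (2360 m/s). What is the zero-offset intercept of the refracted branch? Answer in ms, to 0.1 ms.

tᵢ = 2h·√(V₂²−V₁²)/(V₁V₂).
√(V₂²−V₁²) = √(2360²−439²) = 2318.8 m/s.
tᵢ = 2·50.0·2318.8/(439·2360) = 0.22381 s.

223.8 ms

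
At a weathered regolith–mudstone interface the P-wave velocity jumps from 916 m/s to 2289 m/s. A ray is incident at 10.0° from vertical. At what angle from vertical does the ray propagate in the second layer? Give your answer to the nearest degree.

sin θ₁/V₁ = sin θ₂/V₂ ⇒ sin θ₂ = 2289·sin 10.0°/916 = 2289·0.1736/916 = 0.4339.
θ₂ = sin⁻¹(0.4339) = 25.72° (from vertical).

26°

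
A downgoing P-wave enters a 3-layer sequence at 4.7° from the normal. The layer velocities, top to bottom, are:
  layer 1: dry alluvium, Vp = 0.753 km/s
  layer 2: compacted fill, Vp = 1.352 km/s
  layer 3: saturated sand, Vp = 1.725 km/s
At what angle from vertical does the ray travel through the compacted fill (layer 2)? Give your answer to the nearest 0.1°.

8.5°

Ray parameter p = sin 4.7° / 0.753 = 1.0882e-01 s/km.
sin θ_2 = p·V_2 = 1.0882e-01 × 1.352 = 0.1471.
θ_2 = 8.46° from the vertical.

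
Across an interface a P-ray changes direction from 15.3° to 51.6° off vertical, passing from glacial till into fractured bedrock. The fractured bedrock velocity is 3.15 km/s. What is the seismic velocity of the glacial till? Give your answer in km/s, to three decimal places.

sin 15.3° = 0.2639; sin 51.6° = 0.7837.
V₁ = V₂·(sin θ₁/sin θ₂) = 3.15·(0.2639/0.7837) = 1.061 km/s.

1.061 km/s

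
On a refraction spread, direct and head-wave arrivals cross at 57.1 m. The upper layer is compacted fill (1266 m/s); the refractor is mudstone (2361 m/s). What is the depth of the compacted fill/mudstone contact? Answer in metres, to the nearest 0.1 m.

15.7 m

x_cross = 2h·√((V₂+V₁)/(V₂−V₁)) → h = x_cross / (2·√((V₂+V₁)/(V₂−V₁))).
√((V₂+V₁)/(V₂−V₁)) = √((2361+1266)/(2361−1266)) = 1.8200.
h = 57.1 / (2·1.8200) = 15.69 m.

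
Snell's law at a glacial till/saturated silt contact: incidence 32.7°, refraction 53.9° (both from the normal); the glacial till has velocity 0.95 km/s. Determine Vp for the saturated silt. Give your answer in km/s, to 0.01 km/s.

sin 32.7° = 0.5402; sin 53.9° = 0.8080.
V₂ = V₁·(sin θ₂/sin θ₁) = 0.95·(0.8080/0.5402) = 1.42 km/s.

1.42 km/s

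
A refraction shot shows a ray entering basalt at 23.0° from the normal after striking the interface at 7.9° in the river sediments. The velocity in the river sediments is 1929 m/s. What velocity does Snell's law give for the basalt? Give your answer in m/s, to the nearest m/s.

5484 m/s

Snell's law: sin 7.9°/V₁ = sin 23.0°/V₂.
V₂ = V₁·sin 23.0°/sin 7.9° = 1929 × 2.8428 = 5483.81 m/s.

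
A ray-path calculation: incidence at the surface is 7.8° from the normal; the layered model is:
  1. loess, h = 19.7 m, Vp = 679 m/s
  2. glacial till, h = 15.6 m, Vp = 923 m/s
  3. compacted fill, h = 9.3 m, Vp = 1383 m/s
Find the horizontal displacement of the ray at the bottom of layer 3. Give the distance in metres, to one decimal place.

8.3 m

p = sin θ₁/V₁ = sin 7.8°/679 = 1.9988e-04 s/m is conserved through the stack.
Layer 1: θ = 7.80°; offset = 19.7·tan 7.80° = 2.699 m.
Layer 2: sin θ = p·923 = 0.1845 → θ = 10.63°; offset = 15.6·tan 10.63° = 2.928 m.
Layer 3: sin θ = p·1383 = 0.2764 → θ = 16.05°; offset = 9.3·tan 16.05° = 2.675 m.
Summing the layer offsets gives 8.302 m.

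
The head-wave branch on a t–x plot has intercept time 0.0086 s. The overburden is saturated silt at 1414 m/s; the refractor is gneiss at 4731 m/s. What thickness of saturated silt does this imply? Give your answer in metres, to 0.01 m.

6.37 m

θ_c = arcsin(1414/4731) = 17.39°; cos θ_c = 0.9543.
tᵢ = 2h cos θ_c/V₁ ⇒ h = tᵢ·V₁/(2 cos θ_c) = 0.0086·1414/(2·0.9543) = 6.37 m.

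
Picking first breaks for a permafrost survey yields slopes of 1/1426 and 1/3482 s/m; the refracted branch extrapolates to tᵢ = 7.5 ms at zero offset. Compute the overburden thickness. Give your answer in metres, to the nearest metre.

θ_c = arcsin(1426/3482) = 24.18°; cos θ_c = 0.9123.
tᵢ = 2h cos θ_c/V₁ ⇒ h = tᵢ·V₁/(2 cos θ_c) = 0.0075·1426/(2·0.9123) = 5.86 m.

6 m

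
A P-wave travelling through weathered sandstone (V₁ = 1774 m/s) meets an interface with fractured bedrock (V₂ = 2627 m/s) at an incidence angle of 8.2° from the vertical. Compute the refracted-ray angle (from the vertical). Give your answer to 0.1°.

12.2°

Snell's law: sin θ₂ = (V₂/V₁)·sin θ₁ = (2627/1774)·sin 8.2° = 0.2112.
θ₂ = arcsin 0.2112 = 12.19° from the normal.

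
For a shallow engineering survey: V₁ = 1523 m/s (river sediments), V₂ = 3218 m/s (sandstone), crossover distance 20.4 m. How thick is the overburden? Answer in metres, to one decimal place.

h = (x_cross/2)·√((V₂−V₁)/(V₂+V₁)).
(V₂−V₁)/(V₂+V₁) = (3218−1523)/(3218+1523) = 0.3575; √ = 0.5979.
h = (20.4/2)·0.5979 = 6.10 m.

6.1 m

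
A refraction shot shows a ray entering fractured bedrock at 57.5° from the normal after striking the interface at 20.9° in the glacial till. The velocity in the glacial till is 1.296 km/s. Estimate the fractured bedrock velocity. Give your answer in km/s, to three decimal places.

sin 20.9° = 0.3567; sin 57.5° = 0.8434.
V₂ = V₁·(sin θ₂/sin θ₁) = 1.296·(0.8434/0.3567) = 3.064 km/s.

3.064 km/s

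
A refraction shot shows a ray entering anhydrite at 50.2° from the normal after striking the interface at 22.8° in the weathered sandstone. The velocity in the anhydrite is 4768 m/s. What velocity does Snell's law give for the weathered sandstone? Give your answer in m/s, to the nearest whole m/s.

Snell's law: sin 22.8°/V₁ = sin 50.2°/V₂.
V₁ = V₂·sin 22.8°/sin 50.2° = 4768 × 0.5044 = 2404.94 m/s.

2405 m/s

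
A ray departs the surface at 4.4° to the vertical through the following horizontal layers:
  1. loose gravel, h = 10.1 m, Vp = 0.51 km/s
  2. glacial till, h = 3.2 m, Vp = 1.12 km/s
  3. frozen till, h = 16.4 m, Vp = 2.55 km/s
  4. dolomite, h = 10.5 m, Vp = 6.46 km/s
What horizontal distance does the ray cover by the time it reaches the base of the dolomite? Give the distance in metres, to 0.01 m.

Apply Snell's law at each interface; in layer i the horizontal offset is hᵢ·tan θᵢ.
Layer 1: θ = 4.40°; offset = 10.1·tan 4.40° = 0.7772 m.
Layer 2: sin θ = 1.12·sin 4.4°/0.51 = 0.1685, θ = 9.70°; offset = 3.2·tan 9.70° = 0.5470 m.
Layer 3: sin θ = 2.55·sin 4.4°/0.51 = 0.3836, θ = 22.56°; offset = 16.4·tan 22.56° = 6.8121 m.
Layer 4: sin θ = 6.46·sin 4.4°/0.51 = 0.9718, θ = 76.35°; offset = 10.5·tan 76.35° = 43.2518 m.
Σ offsets = 51.3880 m.

51.39 m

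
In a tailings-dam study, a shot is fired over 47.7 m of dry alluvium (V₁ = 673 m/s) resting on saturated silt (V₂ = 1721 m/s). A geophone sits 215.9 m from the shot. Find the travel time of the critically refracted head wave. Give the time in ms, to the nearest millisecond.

t = x/V₂ + 2h·√(V₂²−V₁²)/(V₁V₂).
√(V₂²−V₁²) = √(1721²−673²) = 1584.0 m/s; delay term = 2·47.7·1584.0/(673·1721) = 0.13047 s.
t = 215.9/1721 + 0.13047 = 0.25592 s.

256 ms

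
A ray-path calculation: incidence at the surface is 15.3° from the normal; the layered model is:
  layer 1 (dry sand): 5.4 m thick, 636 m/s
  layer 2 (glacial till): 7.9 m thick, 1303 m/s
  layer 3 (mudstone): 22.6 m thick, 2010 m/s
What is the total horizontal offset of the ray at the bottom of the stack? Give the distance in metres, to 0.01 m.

Apply Snell's law at each interface; in layer i the horizontal offset is hᵢ·tan θᵢ.
Layer 1: θ = 15.30°; offset = 5.4·tan 15.30° = 1.4773 m.
Layer 2: sin θ = 1303·sin 15.3°/636 = 0.5406, θ = 32.73°; offset = 7.9·tan 32.73° = 5.0766 m.
Layer 3: sin θ = 2010·sin 15.3°/636 = 0.8339, θ = 56.51°; offset = 22.6·tan 56.51° = 34.1519 m.
Σ offsets = 40.7058 m.

40.71 m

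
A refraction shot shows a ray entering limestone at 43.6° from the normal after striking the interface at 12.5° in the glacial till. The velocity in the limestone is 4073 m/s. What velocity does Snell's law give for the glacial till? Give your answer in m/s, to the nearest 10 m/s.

sin 12.5° = 0.2164; sin 43.6° = 0.6896.
V₁ = V₂·(sin θ₁/sin θ₂) = 4073·(0.2164/0.6896) = 1278.33 m/s.

1280 m/s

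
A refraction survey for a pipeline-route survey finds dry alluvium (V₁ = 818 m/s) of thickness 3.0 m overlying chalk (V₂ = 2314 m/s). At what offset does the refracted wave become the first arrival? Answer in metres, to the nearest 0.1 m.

x_cross = 2h·√((V₂+V₁)/(V₂−V₁)).
(V₂+V₁)/(V₂−V₁) = (2314+818)/(2314−818) = 2.0936; √ = 1.4469.
x_cross = 2·3.0·1.4469 = 8.68 m.

8.7 m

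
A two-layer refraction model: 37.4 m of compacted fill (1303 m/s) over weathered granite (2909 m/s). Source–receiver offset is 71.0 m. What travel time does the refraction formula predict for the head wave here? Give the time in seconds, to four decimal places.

t = x/V₂ + 2h·√(V₂²−V₁²)/(V₁V₂).
√(V₂²−V₁²) = √(2909²−1303²) = 2600.9 m/s; delay term = 2·37.4·2600.9/(1303·2909) = 0.05133 s.
t = 71.0/2909 + 0.05133 = 0.07573 s.

0.0757 s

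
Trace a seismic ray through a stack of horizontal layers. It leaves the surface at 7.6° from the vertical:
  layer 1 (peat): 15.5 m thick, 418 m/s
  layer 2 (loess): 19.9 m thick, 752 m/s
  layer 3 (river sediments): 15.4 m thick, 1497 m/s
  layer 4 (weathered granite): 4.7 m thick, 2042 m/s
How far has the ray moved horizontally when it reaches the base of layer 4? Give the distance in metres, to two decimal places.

19.20 m

p = sin θ₁/V₁ = sin 7.6°/418 = 3.1640e-04 s/m is conserved through the stack.
Layer 1: θ = 7.60°; offset = 15.5·tan 7.60° = 2.0681 m.
Layer 2: sin θ = p·752 = 0.2379 → θ = 13.76°; offset = 19.9·tan 13.76° = 4.8749 m.
Layer 3: sin θ = p·1497 = 0.4737 → θ = 28.27°; offset = 15.4·tan 28.27° = 8.2823 m.
Layer 4: sin θ = p·2042 = 0.6461 → θ = 40.25°; offset = 4.7·tan 40.25° = 3.9785 m.
Total horizontal offset = 19.2039 m.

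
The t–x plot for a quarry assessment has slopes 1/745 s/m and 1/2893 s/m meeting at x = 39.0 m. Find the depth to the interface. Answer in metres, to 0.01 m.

14.98 m

x_cross = 2h·√((V₂+V₁)/(V₂−V₁)) → h = x_cross / (2·√((V₂+V₁)/(V₂−V₁))).
√((V₂+V₁)/(V₂−V₁)) = √((2893+745)/(2893−745)) = 1.3014.
h = 39.0 / (2·1.3014) = 14.98 m.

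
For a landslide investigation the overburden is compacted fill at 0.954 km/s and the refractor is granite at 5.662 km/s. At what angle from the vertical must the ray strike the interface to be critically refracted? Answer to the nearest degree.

10°

At critical incidence the refracted ray runs along the interface (θ₂ = 90°), so sin θ_c = V₁/V₂.
θ_c = arcsin(0.954/5.662) = arcsin 0.1685 = 9.70°.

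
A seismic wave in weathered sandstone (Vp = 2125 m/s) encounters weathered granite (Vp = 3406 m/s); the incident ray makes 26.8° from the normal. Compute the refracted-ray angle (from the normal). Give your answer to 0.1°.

46.3°

Snell's law: sin θ₂ = (V₂/V₁)·sin θ₁ = (3406/2125)·sin 26.8° = 0.7227.
θ₂ = arcsin 0.7227 = 46.28° from the normal.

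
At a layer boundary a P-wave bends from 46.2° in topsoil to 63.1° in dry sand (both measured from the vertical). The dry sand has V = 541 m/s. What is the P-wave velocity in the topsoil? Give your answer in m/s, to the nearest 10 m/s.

sin 46.2° = 0.7218; sin 63.1° = 0.8918.
V₁ = V₂·(sin θ₁/sin θ₂) = 541·(0.7218/0.8918) = 437.85 m/s.

440 m/s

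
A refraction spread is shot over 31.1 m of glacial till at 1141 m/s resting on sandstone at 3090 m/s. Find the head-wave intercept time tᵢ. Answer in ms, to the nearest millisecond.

51 ms

θ_c = arcsin(V₁/V₂) = arcsin(1141/3090) = 21.67°; cos θ_c = 0.9293.
tᵢ = 2h·cos θ_c / V₁ = 2·31.1·0.9293 / 1141 = 0.05066 s.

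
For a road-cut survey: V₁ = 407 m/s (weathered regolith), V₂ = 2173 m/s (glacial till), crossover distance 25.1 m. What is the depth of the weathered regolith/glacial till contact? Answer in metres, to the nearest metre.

x_cross = 2h·√((V₂+V₁)/(V₂−V₁)) → h = x_cross / (2·√((V₂+V₁)/(V₂−V₁))).
√((V₂+V₁)/(V₂−V₁)) = √((2173+407)/(2173−407)) = 1.2087.
h = 25.1 / (2·1.2087) = 10.38 m.

10 m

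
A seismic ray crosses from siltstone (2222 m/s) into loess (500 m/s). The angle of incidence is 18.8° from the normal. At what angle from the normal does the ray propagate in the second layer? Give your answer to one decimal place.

sin θ₁/V₁ = sin θ₂/V₂ ⇒ sin θ₂ = 500·sin 18.8°/2222 = 500·0.3223/2222 = 0.0725.
θ₂ = sin⁻¹(0.0725) = 4.16° (from vertical).

4.2°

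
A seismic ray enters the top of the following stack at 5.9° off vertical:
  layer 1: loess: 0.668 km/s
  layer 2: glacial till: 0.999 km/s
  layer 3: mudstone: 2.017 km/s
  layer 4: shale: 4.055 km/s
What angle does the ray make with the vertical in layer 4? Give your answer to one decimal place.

38.6°

Snell's law across each interface conserves sin θ / V, so sin θ_4 = V_4·sin θ₁/V₁.
sin θ_4 = 4.055 × sin 5.9° / 0.668 = 0.6240.
θ_4 = 38.61° from the vertical.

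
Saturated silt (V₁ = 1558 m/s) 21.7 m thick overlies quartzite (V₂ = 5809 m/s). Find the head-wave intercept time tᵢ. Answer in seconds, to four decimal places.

tᵢ = 2h·√(V₂²−V₁²)/(V₁V₂).
√(V₂²−V₁²) = √(5809²−1558²) = 5596.2 m/s.
tᵢ = 2·21.7·5596.2/(1558·5809) = 0.02684 s.

0.0268 s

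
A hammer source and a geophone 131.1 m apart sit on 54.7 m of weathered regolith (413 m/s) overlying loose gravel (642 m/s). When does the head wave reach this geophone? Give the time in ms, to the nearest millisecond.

407 ms

θ_c = arcsin(V₁/V₂) = arcsin(413/642) = 40.04°, cos θ_c = 0.7656.
Intercept time tᵢ = 2h cos θ_c / V₁ = 2·54.7·0.7656/413 = 0.20280 s.
t = x/V₂ + tᵢ = 131.1/642 + 0.20280 = 0.40701 s.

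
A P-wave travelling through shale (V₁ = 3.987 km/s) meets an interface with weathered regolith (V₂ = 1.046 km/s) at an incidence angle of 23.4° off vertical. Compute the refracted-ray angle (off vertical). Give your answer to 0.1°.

sin θ₁/V₁ = sin θ₂/V₂ ⇒ sin θ₂ = 1.046·sin 23.4°/3.987 = 1.046·0.3971/3.987 = 0.1042.
θ₂ = sin⁻¹(0.1042) = 5.98° (from vertical).

6.0°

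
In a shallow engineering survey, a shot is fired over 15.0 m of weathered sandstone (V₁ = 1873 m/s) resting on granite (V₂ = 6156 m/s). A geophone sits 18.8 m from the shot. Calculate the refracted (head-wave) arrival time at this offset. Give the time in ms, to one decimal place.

18.3 ms

θ_c = arcsin(V₁/V₂) = arcsin(1873/6156) = 17.71°, cos θ_c = 0.9526.
Intercept time tᵢ = 2h cos θ_c / V₁ = 2·15.0·0.9526/1873 = 0.01526 s.
t = x/V₂ + tᵢ = 18.8/6156 + 0.01526 = 0.01831 s.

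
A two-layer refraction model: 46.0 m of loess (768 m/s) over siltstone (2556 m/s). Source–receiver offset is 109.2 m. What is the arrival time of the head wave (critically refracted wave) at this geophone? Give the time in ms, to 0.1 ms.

θ_c = arcsin(V₁/V₂) = arcsin(768/2556) = 17.49°, cos θ_c = 0.9538.
Intercept time tᵢ = 2h cos θ_c / V₁ = 2·46.0·0.9538/768 = 0.11426 s.
t = x/V₂ + tᵢ = 109.2/2556 + 0.11426 = 0.15698 s.

157.0 ms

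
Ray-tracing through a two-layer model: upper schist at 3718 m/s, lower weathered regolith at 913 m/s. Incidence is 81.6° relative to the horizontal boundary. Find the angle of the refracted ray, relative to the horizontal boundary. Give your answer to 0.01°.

87.94°

Convert to the normal: θ₁ = 90° − 81.6° = 8.4°.
Snell's law: sin θ₂ = (V₂/V₁)·sin θ₁ = (913/3718)·sin 8.4° = 0.0359.
θ₂ = arcsin 0.0359 = 2.06° from the normal.
From the interface: 90° − 2.06° = 87.94°.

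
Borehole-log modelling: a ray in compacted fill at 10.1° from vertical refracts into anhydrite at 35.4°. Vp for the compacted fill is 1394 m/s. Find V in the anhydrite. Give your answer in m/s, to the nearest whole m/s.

4605 m/s

sin 10.1° = 0.1754; sin 35.4° = 0.5793.
V₂ = V₁·(sin θ₂/sin θ₁) = 1394·(0.5793/0.1754) = 4604.74 m/s.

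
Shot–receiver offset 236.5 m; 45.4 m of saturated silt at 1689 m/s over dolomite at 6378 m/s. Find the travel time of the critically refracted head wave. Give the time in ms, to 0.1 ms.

88.9 ms

t = x/V₂ + 2h·√(V₂²−V₁²)/(V₁V₂).
√(V₂²−V₁²) = √(6378²−1689²) = 6150.3 m/s; delay term = 2·45.4·6150.3/(1689·6378) = 0.05184 s.
t = 236.5/6378 + 0.05184 = 0.08892 s.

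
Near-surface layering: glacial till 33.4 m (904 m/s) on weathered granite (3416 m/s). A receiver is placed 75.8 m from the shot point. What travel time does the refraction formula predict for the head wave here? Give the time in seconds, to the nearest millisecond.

0.093 s

θ_c = arcsin(V₁/V₂) = arcsin(904/3416) = 15.35°, cos θ_c = 0.9643.
Intercept time tᵢ = 2h cos θ_c / V₁ = 2·33.4·0.9643/904 = 0.07126 s.
t = x/V₂ + tᵢ = 75.8/3416 + 0.07126 = 0.09345 s.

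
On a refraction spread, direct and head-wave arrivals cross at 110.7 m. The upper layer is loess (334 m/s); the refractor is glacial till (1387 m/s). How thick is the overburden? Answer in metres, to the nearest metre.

h = (x_cross/2)·√((V₂−V₁)/(V₂+V₁)).
(V₂−V₁)/(V₂+V₁) = (1387−334)/(1387+334) = 0.6119; √ = 0.7822.
h = (110.7/2)·0.7822 = 43.30 m.

43 m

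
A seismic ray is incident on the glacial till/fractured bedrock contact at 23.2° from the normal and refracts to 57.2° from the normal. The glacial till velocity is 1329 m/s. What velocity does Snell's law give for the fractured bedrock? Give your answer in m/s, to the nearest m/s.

sin 23.2° = 0.3939; sin 57.2° = 0.8406.
V₂ = V₁·(sin θ₂/sin θ₁) = 1329·(0.8406/0.3939) = 2835.73 m/s.

2836 m/s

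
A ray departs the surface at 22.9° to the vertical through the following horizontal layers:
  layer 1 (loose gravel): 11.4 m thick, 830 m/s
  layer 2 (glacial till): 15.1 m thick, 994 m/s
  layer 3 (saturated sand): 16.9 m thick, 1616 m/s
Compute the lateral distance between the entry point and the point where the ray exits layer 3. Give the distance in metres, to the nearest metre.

32 m

Ray parameter p = sin 22.9° / 830 m/s = 4.6882e-04 s/m.
Layer 1: θ = 22.90°; offset = 11.4·tan 22.90° = 4.816 m.
Layer 2: sin θ = p·994 = 0.4660 → θ = 27.78°; offset = 15.1·tan 27.78° = 7.953 m.
Layer 3: sin θ = p·1616 = 0.7576 → θ = 49.25°; offset = 16.9·tan 49.25° = 19.617 m.
Σ offsets = 32.385 m.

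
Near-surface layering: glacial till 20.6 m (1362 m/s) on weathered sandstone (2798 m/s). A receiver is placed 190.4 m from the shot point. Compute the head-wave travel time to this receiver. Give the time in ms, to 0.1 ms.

94.5 ms

θ_c = arcsin(V₁/V₂) = arcsin(1362/2798) = 29.13°, cos θ_c = 0.8735.
Intercept time tᵢ = 2h cos θ_c / V₁ = 2·20.6·0.8735/1362 = 0.02642 s.
t = x/V₂ + tᵢ = 190.4/2798 + 0.02642 = 0.09447 s.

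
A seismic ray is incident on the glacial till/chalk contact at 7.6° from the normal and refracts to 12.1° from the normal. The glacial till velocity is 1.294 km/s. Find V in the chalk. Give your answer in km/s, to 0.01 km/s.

sin 7.6° = 0.1323; sin 12.1° = 0.2096.
V₂ = V₁·(sin θ₂/sin θ₁) = 1.294·(0.2096/0.1323) = 2.05 km/s.

2.05 km/s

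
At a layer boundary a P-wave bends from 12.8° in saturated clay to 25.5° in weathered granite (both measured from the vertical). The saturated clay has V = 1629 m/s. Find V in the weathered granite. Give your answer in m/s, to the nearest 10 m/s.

3170 m/s

Snell's law: sin 12.8°/V₁ = sin 25.5°/V₂.
V₂ = V₁·sin 25.5°/sin 12.8° = 1629 × 1.9432 = 3165.46 m/s.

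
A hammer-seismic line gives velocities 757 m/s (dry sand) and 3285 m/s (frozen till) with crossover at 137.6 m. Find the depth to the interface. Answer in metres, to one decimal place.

54.4 m

x_cross = 2h·√((V₂+V₁)/(V₂−V₁)) → h = x_cross / (2·√((V₂+V₁)/(V₂−V₁))).
√((V₂+V₁)/(V₂−V₁)) = √((3285+757)/(3285−757)) = 1.2645.
h = 137.6 / (2·1.2645) = 54.41 m.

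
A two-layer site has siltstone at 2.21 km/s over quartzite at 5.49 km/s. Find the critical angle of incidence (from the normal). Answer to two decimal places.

At critical incidence the refracted ray runs along the interface (θ₂ = 90°), so sin θ_c = V₁/V₂.
θ_c = arcsin(2.21/5.49) = arcsin 0.4026 = 23.74°.

23.74°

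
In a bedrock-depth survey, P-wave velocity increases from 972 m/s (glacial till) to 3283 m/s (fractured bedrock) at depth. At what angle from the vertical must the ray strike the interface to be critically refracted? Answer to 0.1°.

17.2°

Critical incidence: sin θ_c = V₁/V₂ = 972/3283 = 0.2961.
θ_c = arcsin 0.2961 = 17.22°.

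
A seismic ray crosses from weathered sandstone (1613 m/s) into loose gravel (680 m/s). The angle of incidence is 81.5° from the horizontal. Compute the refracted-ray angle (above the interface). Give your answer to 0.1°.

86.4°

Angle from the normal: 90° − 81.5° = 8.5°.
sin θ₁/V₁ = sin θ₂/V₂ ⇒ sin θ₂ = 680·sin 8.5°/1613 = 680·0.1478/1613 = 0.0623.
θ₂ = arcsin 0.0623 = 3.57° from the normal.
From the interface: 90° − 3.57° = 86.43°.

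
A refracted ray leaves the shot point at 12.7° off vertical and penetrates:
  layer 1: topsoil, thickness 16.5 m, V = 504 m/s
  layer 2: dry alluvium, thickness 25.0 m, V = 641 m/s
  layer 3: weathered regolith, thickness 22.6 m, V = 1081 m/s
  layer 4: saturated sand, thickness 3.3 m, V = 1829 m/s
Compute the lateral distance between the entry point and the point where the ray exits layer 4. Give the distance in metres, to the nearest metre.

p = sin θ₁/V₁ = sin 12.7°/504 = 4.3620e-04 s/m is conserved through the stack.
Layer 1: θ = 12.70°; offset = 16.5·tan 12.70° = 3.718 m.
Layer 2: sin θ = p·641 = 0.2796 → θ = 16.24°; offset = 25.0·tan 16.24° = 7.281 m.
Layer 3: sin θ = p·1081 = 0.4715 → θ = 28.13°; offset = 22.6·tan 28.13° = 12.085 m.
Layer 4: sin θ = p·1829 = 0.7978 → θ = 52.92°; offset = 3.3·tan 52.92° = 4.367 m.
Σ offsets = 27.450 m.

27 m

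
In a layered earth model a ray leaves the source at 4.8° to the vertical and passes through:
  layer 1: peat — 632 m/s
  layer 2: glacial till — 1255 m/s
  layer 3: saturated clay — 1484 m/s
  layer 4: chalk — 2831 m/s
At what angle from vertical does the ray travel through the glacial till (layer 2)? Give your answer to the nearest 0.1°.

Snell's law across each interface conserves sin θ / V, so sin θ_2 = V_2·sin θ₁/V₁.
sin θ_2 = 1255 × sin 4.8° / 632 = 0.1662.
θ_2 = arcsin 0.1662 = 9.56°.

9.6°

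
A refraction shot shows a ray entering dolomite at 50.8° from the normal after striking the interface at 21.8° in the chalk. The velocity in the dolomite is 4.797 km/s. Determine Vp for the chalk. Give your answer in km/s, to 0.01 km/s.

sin 21.8° = 0.3714; sin 50.8° = 0.7749.
V₁ = V₂·(sin θ₁/sin θ₂) = 4.797·(0.3714/0.7749) = 2.30 km/s.

2.30 km/s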